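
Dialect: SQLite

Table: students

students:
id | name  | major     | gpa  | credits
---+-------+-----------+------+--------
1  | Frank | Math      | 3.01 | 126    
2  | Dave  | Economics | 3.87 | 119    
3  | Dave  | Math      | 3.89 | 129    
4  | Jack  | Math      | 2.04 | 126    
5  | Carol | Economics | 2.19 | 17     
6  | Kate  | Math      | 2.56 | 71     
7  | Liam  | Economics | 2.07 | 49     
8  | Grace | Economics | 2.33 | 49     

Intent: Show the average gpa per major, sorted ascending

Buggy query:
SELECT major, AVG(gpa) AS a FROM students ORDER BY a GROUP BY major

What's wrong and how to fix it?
Bug: ORDER BY appears before GROUP BY; SQL clause order requires GROUP BY first

Fix: Move ORDER BY to the end, after GROUP BY

Corrected query:
SELECT major, AVG(gpa) AS a FROM students GROUP BY major ORDER BY a

Result:
major     | a    
----------+------
Economics | 2.615
Math      | 2.875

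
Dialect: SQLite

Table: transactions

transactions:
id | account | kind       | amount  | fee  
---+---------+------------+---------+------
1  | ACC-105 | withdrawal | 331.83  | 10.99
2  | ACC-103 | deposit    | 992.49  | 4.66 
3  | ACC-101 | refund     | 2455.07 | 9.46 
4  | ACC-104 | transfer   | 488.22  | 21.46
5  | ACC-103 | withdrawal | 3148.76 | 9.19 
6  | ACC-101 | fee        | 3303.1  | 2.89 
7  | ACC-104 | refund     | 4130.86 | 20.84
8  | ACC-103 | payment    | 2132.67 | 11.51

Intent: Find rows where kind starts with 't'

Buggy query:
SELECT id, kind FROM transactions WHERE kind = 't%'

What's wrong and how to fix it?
Bug: Wildcards only work with LIKE; '=' treats '%' as a literal character

Fix: Use LIKE for wildcard pattern matching

Corrected query:
SELECT id, kind FROM transactions WHERE kind LIKE 't%'

Result:
id | kind    
---+---------
4  | transfer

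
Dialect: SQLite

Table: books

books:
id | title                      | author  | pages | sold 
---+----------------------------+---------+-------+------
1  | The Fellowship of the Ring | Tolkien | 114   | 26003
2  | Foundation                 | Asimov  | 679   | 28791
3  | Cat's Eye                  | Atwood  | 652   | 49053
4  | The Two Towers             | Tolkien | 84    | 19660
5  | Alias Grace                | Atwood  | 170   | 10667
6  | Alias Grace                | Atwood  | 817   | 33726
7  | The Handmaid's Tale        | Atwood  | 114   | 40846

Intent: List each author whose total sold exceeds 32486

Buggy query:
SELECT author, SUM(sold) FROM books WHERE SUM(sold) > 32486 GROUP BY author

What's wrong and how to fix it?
Bug: Aggregate functions cannot appear in a WHERE clause

Fix: Move the aggregate condition to a HAVING clause

Corrected query:
SELECT author, SUM(sold) FROM books GROUP BY author HAVING SUM(sold) > 32486

Result:
author  | SUM(sold)
--------+----------
Atwood  | 134292   
Tolkien | 45663    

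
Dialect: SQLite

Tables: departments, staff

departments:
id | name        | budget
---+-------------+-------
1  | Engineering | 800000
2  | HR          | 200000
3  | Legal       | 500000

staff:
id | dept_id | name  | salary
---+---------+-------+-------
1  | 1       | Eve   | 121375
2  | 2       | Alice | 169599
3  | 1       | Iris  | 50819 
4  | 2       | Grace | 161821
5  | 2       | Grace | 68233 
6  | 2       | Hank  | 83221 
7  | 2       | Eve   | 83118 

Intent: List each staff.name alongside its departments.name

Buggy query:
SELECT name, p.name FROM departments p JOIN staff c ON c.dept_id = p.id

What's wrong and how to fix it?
Bug: Both tables have a 'name' column; the unqualified reference is ambiguous

Fix: Prefix ambiguous columns with the table alias

Corrected query:
SELECT c.name, p.name FROM departments p JOIN staff c ON c.dept_id = p.id

Result:
name  | name       
------+------------
Eve   | Engineering
Alice | HR         
Iris  | Engineering
Grace | HR         
Grace | HR         
Hank  | HR         
Eve   | HR         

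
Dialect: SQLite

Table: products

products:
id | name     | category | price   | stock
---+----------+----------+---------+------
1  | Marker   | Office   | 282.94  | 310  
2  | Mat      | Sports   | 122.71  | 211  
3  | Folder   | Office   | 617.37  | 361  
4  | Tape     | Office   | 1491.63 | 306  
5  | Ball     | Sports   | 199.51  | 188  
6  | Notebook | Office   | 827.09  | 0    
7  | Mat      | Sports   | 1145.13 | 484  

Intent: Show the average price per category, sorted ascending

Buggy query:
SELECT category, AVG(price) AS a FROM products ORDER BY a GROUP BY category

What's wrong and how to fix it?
Bug: GROUP BY must precede ORDER BY

Fix: Reorder: SELECT … FROM … GROUP BY … ORDER BY …

Corrected query:
SELECT category, AVG(price) AS a FROM products GROUP BY category ORDER BY a

Result:
category | a         
---------+-----------
Sports   | 489.116667
Office   | 804.7575  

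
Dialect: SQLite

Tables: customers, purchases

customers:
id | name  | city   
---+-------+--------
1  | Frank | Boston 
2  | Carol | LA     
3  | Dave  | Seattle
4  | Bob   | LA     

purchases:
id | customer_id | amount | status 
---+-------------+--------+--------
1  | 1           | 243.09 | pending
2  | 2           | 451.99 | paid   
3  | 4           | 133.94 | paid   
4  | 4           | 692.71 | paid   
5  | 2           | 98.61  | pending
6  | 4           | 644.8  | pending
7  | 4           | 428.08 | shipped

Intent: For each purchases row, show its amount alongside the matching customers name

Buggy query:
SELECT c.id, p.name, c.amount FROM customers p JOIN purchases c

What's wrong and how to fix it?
Bug: JOIN with no ON clause produces a cartesian product; every purchases row pairs with every customers row

Fix: Specify the join condition linking the foreign key to the parent id

Corrected query:
SELECT c.id, p.name, c.amount FROM customers p JOIN purchases c ON c.customer_id = p.id

Result:
id | name  | amount
---+-------+-------
1  | Frank | 243.09
2  | Carol | 451.99
3  | Bob   | 133.94
4  | Bob   | 692.71
5  | Carol | 98.61 
6  | Bob   | 644.8 
7  | Bob   | 428.08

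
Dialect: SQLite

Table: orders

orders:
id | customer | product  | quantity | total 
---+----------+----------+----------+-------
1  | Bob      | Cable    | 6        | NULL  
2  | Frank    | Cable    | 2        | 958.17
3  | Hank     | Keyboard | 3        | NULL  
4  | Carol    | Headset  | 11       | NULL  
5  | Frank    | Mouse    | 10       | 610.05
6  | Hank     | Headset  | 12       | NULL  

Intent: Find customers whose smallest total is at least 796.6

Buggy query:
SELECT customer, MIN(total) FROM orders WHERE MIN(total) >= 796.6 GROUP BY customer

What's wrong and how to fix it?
Bug: Aggregates like MIN are computed per group after WHERE runs

Fix: Replace WHERE with HAVING after the GROUP BY

Corrected query:
SELECT customer, MIN(total) FROM orders GROUP BY customer HAVING MIN(total) >= 796.6

Result:
(no rows)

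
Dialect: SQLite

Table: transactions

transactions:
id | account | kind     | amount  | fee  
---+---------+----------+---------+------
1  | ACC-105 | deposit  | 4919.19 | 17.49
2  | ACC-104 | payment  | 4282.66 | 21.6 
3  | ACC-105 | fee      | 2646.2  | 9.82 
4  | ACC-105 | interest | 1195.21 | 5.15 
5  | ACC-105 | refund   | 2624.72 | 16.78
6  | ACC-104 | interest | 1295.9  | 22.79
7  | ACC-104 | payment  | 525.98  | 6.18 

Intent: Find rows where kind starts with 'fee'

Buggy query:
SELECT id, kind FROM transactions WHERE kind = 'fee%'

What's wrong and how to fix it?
Bug: '=' compares the literal string including the % character; pattern matching needs LIKE

Fix: Use LIKE for wildcard pattern matching

Corrected query:
SELECT id, kind FROM transactions WHERE kind LIKE 'fee%'

Result:
id | kind
---+-----
3  | fee 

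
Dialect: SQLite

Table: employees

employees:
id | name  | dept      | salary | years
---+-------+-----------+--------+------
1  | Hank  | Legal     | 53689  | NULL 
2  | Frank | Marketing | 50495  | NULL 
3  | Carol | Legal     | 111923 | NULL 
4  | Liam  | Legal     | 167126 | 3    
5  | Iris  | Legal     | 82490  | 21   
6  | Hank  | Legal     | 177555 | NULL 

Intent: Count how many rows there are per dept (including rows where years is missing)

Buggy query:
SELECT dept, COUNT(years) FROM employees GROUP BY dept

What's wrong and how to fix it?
Bug: COUNT(years) skips NULLs, so groups with missing years are undercounted

Fix: Use COUNT(*) to count all rows regardless of NULL

Corrected query:
SELECT dept, COUNT(*) FROM employees GROUP BY dept

Result:
dept      | COUNT(*)
----------+---------
Legal     | 5       
Marketing | 1       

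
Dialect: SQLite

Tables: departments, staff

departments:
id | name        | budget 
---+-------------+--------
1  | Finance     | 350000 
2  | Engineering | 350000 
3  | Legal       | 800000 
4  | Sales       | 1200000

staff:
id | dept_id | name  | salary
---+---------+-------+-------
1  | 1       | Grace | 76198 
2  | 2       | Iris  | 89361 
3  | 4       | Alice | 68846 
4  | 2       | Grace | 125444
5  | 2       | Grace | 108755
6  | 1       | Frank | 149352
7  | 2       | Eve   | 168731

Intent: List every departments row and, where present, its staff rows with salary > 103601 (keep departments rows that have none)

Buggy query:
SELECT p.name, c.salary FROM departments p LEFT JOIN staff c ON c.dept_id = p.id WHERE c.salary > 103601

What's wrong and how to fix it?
Bug: A WHERE condition on the right-hand table after LEFT JOIN drops unmatched parents

Fix: Put 'c.salary > 103601' in the JOIN's ON clause instead of WHERE

Corrected query:
SELECT p.name, c.salary FROM departments p LEFT JOIN staff c ON c.dept_id = p.id AND c.salary > 103601

Result:
name        | salary
------------+-------
Finance     | 149352
Engineering | 108755
Engineering | 125444
Engineering | 168731
Legal       | NULL  
Sales       | NULL  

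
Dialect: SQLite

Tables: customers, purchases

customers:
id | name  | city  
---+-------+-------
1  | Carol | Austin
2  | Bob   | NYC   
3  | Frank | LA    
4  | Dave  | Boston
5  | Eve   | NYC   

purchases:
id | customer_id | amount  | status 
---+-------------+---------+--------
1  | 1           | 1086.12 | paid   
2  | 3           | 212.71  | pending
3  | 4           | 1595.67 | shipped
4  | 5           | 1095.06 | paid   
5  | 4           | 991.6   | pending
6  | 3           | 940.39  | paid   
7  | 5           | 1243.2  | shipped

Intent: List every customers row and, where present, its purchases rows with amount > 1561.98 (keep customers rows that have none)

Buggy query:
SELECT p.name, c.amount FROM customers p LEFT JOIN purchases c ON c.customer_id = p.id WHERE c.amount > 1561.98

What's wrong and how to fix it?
Bug: A WHERE condition on the right-hand table after LEFT JOIN drops unmatched parents

Fix: Move the right-table condition into the ON clause so unmatched parents are kept

Corrected query:
SELECT p.name, c.amount FROM customers p LEFT JOIN purchases c ON c.customer_id = p.id AND c.amount > 1561.98

Result:
name  | amount 
------+--------
Carol | NULL   
Bob   | NULL   
Frank | NULL   
Dave  | 1595.67
Eve   | NULL   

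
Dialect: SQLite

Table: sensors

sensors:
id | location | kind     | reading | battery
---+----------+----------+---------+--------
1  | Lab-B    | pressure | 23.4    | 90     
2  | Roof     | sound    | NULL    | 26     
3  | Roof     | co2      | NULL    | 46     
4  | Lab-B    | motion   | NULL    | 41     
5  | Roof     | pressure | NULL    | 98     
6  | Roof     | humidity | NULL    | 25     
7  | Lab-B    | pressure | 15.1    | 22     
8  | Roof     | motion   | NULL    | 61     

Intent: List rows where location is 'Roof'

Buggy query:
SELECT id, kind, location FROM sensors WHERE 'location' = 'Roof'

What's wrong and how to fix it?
Bug: Single quotes denote string literals in SQL; the column name is being compared as a constant string

Fix: Remove the quotes around the column name (or use double quotes for an identifier)

Corrected query:
SELECT id, kind, location FROM sensors WHERE location = 'Roof'

Result:
id | kind     | location
---+----------+---------
2  | sound    | Roof    
3  | co2      | Roof    
5  | pressure | Roof    
6  | humidity | Roof    
8  | motion   | Roof    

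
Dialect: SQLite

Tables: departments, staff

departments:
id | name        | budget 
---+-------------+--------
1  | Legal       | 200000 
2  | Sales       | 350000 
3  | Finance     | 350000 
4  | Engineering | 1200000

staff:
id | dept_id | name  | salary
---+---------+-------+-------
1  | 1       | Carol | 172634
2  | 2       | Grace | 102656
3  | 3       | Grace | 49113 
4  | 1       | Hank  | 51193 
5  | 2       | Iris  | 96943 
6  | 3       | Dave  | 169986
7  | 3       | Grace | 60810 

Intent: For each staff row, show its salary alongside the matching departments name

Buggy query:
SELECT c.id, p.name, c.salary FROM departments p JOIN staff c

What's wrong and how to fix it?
Bug: JOIN with no ON clause produces a cartesian product; every staff row pairs with every departments row

Fix: Add ON c.dept_id = p.id to the JOIN

Corrected query:
SELECT c.id, p.name, c.salary FROM departments p JOIN staff c ON c.dept_id = p.id

Result:
id | name    | salary
---+---------+-------
1  | Legal   | 172634
2  | Sales   | 102656
3  | Finance | 49113 
4  | Legal   | 51193 
5  | Sales   | 96943 
6  | Finance | 169986
7  | Finance | 60810 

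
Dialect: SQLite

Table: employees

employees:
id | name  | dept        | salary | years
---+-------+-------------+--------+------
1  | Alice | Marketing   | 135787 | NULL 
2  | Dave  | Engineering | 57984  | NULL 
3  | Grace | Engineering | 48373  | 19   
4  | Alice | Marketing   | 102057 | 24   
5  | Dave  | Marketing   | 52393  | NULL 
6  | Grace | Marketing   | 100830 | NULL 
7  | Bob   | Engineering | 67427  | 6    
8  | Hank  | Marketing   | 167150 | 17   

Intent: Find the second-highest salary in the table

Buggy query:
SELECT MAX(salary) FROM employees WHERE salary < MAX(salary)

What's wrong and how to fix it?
Bug: The inner MAX is an aggregate inside WHERE, which is not allowed

Fix: Compute the overall MAX in a subquery, then take MAX of rows below it

Corrected query:
SELECT MAX(salary) FROM employees WHERE salary < (SELECT MAX(salary) FROM employees)

Result:
MAX(salary)
-----------
135787     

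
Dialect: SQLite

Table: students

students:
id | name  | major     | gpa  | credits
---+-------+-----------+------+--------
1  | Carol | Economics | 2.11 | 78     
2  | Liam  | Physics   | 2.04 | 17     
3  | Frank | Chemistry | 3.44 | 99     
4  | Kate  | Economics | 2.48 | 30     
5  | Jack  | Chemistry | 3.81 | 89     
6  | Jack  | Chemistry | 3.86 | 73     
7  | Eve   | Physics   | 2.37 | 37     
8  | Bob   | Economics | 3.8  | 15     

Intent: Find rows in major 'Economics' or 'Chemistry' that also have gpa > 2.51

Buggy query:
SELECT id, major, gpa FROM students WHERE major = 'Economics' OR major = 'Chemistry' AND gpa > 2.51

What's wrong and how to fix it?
Bug: AND binds tighter than OR, so this parses as major = 'Economics' OR (major = 'Chemistry' AND gpa > 2.51)

Fix: Add parentheses around the OR so the AND applies to both alternatives

Corrected query:
SELECT id, major, gpa FROM students WHERE (major = 'Economics' OR major = 'Chemistry') AND gpa > 2.51

Result:
id | major     | gpa 
---+-----------+-----
3  | Chemistry | 3.44
5  | Chemistry | 3.81
6  | Chemistry | 3.86
8  | Economics | 3.8 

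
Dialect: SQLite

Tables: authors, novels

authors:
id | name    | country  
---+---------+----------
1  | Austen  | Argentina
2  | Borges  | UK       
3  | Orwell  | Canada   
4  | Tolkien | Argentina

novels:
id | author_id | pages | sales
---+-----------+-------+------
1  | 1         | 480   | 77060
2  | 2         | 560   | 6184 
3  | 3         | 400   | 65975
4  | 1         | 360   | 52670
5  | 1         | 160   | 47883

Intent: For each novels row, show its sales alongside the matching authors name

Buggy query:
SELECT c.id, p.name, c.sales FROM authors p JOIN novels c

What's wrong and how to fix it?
Bug: JOIN with no ON clause produces a cartesian product; every novels row pairs with every authors row

Fix: Add ON c.author_id = p.id to the JOIN

Corrected query:
SELECT c.id, p.name, c.sales FROM authors p JOIN novels c ON c.author_id = p.id

Result:
id | name   | sales
---+--------+------
1  | Austen | 77060
2  | Borges | 6184 
3  | Orwell | 65975
4  | Austen | 52670
5  | Austen | 47883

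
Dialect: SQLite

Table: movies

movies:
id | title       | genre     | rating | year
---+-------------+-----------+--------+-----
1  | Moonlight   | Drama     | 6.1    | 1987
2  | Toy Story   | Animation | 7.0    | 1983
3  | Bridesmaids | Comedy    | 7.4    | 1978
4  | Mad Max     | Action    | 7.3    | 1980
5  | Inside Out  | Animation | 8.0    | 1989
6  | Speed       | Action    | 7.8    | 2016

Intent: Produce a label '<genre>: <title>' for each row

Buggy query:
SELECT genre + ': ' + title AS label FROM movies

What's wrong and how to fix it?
Bug: SQLite uses || for string concatenation; + coerces text to numbers (yielding 0)

Fix: Replace + with || to concatenate text

Corrected query:
SELECT genre || ': ' || title AS label FROM movies

Result:
label                
---------------------
Drama: Moonlight     
Animation: Toy Story 
Comedy: Bridesmaids  
Action: Mad Max      
Animation: Inside Out
Action: Speed        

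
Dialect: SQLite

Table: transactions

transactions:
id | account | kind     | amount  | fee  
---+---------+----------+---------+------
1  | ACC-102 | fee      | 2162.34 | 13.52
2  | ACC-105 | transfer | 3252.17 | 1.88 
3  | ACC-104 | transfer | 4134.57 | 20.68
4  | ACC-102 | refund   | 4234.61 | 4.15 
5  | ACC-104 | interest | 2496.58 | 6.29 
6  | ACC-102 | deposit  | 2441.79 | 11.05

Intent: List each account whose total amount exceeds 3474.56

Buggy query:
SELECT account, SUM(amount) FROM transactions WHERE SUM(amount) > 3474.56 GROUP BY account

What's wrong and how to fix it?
Bug: Aggregate functions cannot appear in a WHERE clause

Fix: Move the aggregate condition to a HAVING clause

Corrected query:
SELECT account, SUM(amount) FROM transactions GROUP BY account HAVING SUM(amount) > 3474.56

Result:
account | SUM(amount)
--------+------------
ACC-102 | 8838.74    
ACC-104 | 6631.15    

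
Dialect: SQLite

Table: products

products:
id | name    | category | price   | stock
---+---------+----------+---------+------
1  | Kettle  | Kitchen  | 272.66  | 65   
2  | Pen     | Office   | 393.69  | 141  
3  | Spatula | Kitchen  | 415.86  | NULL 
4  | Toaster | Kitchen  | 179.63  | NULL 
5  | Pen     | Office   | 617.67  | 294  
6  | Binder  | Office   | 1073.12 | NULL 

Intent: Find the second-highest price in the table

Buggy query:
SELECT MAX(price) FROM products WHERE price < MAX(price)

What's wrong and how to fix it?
Bug: The inner MAX is an aggregate inside WHERE, which is not allowed

Fix: Put the inner MAX in a scalar subquery

Corrected query:
SELECT MAX(price) FROM products WHERE price < (SELECT MAX(price) FROM products)

Result:
MAX(price)
----------
617.67    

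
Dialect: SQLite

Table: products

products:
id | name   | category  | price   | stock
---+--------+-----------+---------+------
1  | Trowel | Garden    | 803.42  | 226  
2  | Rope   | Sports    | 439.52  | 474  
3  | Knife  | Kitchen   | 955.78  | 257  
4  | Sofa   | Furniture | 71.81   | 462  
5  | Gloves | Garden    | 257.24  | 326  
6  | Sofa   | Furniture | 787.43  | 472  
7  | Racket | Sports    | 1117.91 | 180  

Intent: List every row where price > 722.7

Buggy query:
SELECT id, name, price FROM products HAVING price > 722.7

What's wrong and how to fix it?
Bug: This is a non-aggregate query (no GROUP BY, no aggregates), so in SQLite the HAVING clause is invalid here; a row-level condition belongs in WHERE

Fix: Use WHERE for row-level filtering

Corrected query:
SELECT id, name, price FROM products WHERE price > 722.7

Result:
id | name   | price  
---+--------+--------
1  | Trowel | 803.42 
3  | Knife  | 955.78 
6  | Sofa   | 787.43 
7  | Racket | 1117.91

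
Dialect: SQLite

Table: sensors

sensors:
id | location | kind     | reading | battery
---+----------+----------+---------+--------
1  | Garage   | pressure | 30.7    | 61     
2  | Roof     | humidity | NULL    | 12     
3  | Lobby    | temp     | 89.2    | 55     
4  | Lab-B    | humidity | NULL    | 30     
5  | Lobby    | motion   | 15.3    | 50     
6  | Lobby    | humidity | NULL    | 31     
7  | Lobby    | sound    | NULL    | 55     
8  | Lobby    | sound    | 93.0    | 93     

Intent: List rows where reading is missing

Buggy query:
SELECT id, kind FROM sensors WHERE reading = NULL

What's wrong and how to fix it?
Bug: Comparing to NULL with '=' never matches; NULL = NULL is unknown, not true

Fix: Use IS NULL to test for NULL

Corrected query:
SELECT id, kind FROM sensors WHERE reading IS NULL

Result:
id | kind    
---+---------
2  | humidity
4  | humidity
6  | humidity
7  | sound   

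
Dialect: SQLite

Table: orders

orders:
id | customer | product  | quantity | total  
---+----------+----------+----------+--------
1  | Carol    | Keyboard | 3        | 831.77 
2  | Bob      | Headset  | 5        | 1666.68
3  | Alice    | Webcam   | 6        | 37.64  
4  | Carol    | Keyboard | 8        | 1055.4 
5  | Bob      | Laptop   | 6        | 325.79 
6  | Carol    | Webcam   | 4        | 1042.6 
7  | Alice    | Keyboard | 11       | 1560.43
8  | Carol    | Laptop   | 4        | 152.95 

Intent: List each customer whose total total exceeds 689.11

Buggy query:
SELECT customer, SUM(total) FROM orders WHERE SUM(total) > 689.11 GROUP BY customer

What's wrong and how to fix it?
Bug: WHERE runs before GROUP BY, so aggregates aren't available there

Fix: Use HAVING (which filters groups after aggregation) instead of WHERE

Corrected query:
SELECT customer, SUM(total) FROM orders GROUP BY customer HAVING SUM(total) > 689.11

Result:
customer | SUM(total)
---------+-----------
Alice    | 1598.07   
Bob      | 1992.47   
Carol    | 3082.72   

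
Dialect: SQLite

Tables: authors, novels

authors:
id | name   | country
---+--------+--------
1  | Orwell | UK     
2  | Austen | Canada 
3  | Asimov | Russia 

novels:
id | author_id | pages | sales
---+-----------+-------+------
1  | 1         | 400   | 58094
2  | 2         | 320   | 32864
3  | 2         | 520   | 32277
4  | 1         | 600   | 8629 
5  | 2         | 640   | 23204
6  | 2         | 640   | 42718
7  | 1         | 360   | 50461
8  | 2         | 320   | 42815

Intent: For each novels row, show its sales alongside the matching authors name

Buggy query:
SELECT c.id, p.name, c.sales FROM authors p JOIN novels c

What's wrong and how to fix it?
Bug: Missing join condition: each novels row is matched to all authors rows instead of just its own

Fix: Add ON c.author_id = p.id to the JOIN

Corrected query:
SELECT c.id, p.name, c.sales FROM authors p JOIN novels c ON c.author_id = p.id

Result:
id | name   | sales
---+--------+------
1  | Orwell | 58094
2  | Austen | 32864
3  | Austen | 32277
4  | Orwell | 8629 
5  | Austen | 23204
6  | Austen | 42718
7  | Orwell | 50461
8  | Austen | 42815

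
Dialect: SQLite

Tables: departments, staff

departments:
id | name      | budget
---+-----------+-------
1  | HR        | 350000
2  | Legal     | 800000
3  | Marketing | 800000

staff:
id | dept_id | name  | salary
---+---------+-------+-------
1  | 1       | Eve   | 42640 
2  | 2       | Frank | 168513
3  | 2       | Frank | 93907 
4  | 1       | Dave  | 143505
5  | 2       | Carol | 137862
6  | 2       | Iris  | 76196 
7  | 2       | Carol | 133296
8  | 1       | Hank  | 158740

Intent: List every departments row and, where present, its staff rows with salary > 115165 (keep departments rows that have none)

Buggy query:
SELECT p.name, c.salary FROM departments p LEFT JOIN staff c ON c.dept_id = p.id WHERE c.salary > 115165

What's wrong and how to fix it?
Bug: Filtering c.salary in WHERE discards the NULL rows produced by LEFT JOIN, turning it into an inner join

Fix: Put 'c.salary > 115165' in the JOIN's ON clause instead of WHERE

Corrected query:
SELECT p.name, c.salary FROM departments p LEFT JOIN staff c ON c.dept_id = p.id AND c.salary > 115165

Result:
name      | salary
----------+-------
HR        | 143505
HR        | 158740
Legal     | 133296
Legal     | 137862
Legal     | 168513
Marketing | NULL  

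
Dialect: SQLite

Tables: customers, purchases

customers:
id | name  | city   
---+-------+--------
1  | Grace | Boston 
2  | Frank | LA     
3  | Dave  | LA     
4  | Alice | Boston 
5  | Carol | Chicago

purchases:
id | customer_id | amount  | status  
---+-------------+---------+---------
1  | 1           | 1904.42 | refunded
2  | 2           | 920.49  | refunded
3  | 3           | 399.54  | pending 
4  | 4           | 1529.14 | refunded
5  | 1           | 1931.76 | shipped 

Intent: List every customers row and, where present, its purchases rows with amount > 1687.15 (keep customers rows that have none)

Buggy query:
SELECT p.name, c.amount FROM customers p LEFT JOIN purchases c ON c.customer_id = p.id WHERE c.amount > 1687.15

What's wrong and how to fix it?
Bug: A WHERE condition on the right-hand table after LEFT JOIN drops unmatched parents

Fix: Move the right-table condition into the ON clause so unmatched parents are kept

Corrected query:
SELECT p.name, c.amount FROM customers p LEFT JOIN purchases c ON c.customer_id = p.id AND c.amount > 1687.15

Result:
name  | amount 
------+--------
Grace | 1904.42
Grace | 1931.76
Frank | NULL   
Dave  | NULL   
Alice | NULL   
Carol | NULL   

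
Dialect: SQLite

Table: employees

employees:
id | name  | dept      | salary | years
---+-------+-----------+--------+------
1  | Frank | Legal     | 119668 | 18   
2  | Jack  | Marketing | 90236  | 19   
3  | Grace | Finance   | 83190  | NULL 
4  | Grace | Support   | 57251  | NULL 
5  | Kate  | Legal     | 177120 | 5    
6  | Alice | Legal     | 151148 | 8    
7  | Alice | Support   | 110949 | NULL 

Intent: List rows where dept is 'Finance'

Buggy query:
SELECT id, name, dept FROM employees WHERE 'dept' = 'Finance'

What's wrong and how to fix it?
Bug: 'dept' in single quotes is a string literal, not the column; the comparison is literal-vs-literal and never true

Fix: Reference the column as dept without single quotes

Corrected query:
SELECT id, name, dept FROM employees WHERE dept = 'Finance'

Result:
id | name  | dept   
---+-------+--------
3  | Grace | Finance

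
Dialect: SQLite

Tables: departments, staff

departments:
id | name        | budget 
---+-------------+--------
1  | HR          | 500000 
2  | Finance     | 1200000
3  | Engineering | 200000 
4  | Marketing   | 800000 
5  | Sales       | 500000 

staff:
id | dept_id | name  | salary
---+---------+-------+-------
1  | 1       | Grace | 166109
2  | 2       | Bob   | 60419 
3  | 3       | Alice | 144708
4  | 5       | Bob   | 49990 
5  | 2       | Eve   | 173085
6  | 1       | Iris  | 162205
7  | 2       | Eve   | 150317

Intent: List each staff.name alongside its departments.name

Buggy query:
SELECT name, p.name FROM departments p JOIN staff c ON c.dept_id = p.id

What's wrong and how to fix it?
Bug: 'name' exists in both joined tables, so the database can't tell which one is meant

Fix: Qualify the column with its table alias (c.name)

Corrected query:
SELECT c.name, p.name FROM departments p JOIN staff c ON c.dept_id = p.id

Result:
name  | name       
------+------------
Grace | HR         
Bob   | Finance    
Alice | Engineering
Bob   | Sales      
Eve   | Finance    
Iris  | HR         
Eve   | Finance    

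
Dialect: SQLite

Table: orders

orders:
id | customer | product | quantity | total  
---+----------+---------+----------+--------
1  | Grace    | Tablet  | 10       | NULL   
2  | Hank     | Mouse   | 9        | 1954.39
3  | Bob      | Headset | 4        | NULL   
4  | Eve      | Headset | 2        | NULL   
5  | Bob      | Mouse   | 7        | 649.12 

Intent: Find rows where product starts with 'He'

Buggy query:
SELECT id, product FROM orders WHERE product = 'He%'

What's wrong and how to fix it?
Bug: Wildcards only work with LIKE; '=' treats '%' as a literal character

Fix: Use LIKE for wildcard pattern matching

Corrected query:
SELECT id, product FROM orders WHERE product LIKE 'He%'

Result:
id | product
---+--------
3  | Headset
4  | Headset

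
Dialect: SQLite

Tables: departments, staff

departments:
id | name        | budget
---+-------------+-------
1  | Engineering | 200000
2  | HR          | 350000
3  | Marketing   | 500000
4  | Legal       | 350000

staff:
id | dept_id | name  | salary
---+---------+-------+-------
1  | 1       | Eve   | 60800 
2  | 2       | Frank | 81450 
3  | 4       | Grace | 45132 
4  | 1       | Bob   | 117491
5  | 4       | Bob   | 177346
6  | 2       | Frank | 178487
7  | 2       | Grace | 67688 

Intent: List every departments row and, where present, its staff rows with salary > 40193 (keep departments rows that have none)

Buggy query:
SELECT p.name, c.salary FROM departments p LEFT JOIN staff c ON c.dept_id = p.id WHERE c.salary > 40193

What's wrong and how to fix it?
Bug: Filtering c.salary in WHERE discards the NULL rows produced by LEFT JOIN, turning it into an inner join

Fix: Put 'c.salary > 40193' in the JOIN's ON clause instead of WHERE

Corrected query:
SELECT p.name, c.salary FROM departments p LEFT JOIN staff c ON c.dept_id = p.id AND c.salary > 40193

Result:
name        | salary
------------+-------
Engineering | 60800 
Engineering | 117491
HR          | 67688 
HR          | 81450 
HR          | 178487
Marketing   | NULL  
Legal       | 45132 
Legal       | 177346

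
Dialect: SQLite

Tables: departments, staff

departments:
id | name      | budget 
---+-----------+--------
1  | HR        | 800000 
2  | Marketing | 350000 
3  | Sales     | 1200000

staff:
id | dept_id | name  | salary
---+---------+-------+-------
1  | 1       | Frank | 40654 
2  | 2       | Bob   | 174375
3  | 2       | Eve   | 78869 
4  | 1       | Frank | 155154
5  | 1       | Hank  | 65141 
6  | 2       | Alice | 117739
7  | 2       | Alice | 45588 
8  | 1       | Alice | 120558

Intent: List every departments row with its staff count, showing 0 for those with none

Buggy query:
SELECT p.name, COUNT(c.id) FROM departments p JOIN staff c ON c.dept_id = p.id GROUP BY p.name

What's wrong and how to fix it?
Bug: An inner join excludes parents with zero children

Fix: Switch to LEFT JOIN to retain unmatched parent rows

Corrected query:
SELECT p.name, COUNT(c.id) FROM departments p LEFT JOIN staff c ON c.dept_id = p.id GROUP BY p.name

Result:
name      | COUNT(c.id)
----------+------------
HR        | 4          
Marketing | 4          
Sales     | 0          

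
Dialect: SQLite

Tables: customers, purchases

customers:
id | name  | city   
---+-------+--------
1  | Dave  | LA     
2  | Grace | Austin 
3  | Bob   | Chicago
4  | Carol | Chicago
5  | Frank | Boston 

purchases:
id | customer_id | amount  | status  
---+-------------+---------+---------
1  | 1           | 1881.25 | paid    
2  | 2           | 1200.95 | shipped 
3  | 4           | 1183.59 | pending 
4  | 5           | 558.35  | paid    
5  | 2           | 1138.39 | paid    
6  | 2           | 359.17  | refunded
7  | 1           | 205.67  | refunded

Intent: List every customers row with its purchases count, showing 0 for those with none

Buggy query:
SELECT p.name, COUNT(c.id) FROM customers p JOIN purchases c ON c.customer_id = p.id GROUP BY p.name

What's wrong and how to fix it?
Bug: An inner join excludes parents with zero children

Fix: Use LEFT JOIN so parents without children still appear (COUNT(c.id) gives 0)

Corrected query:
SELECT p.name, COUNT(c.id) FROM customers p LEFT JOIN purchases c ON c.customer_id = p.id GROUP BY p.name

Result:
name  | COUNT(c.id)
------+------------
Bob   | 0          
Carol | 1          
Dave  | 2          
Frank | 1          
Grace | 3          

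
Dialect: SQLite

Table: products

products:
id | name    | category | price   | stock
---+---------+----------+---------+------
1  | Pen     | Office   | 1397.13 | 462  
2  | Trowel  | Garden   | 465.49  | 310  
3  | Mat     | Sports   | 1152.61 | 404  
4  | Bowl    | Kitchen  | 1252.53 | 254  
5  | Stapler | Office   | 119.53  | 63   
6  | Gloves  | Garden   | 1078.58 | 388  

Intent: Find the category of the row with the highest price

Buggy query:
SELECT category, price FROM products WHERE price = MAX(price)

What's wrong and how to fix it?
Bug: WHERE is evaluated per row; an aggregate over the whole table isn't defined there

Fix: Wrap MAX in a scalar subquery so WHERE compares against a single value

Corrected query:
SELECT category, price FROM products WHERE price = (SELECT MAX(price) FROM products)

Result:
category | price  
---------+--------
Office   | 1397.13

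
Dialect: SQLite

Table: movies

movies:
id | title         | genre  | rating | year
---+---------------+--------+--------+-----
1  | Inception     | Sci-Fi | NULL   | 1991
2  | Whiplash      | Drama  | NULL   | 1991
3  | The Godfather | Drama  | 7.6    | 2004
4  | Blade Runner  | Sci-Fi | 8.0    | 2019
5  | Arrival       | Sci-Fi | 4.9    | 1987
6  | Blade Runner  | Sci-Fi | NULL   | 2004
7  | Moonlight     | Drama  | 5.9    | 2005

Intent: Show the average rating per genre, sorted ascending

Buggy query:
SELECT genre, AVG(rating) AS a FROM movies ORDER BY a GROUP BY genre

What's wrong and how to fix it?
Bug: GROUP BY must precede ORDER BY

Fix: Reorder: SELECT … FROM … GROUP BY … ORDER BY …

Corrected query:
SELECT genre, AVG(rating) AS a FROM movies GROUP BY genre ORDER BY a

Result:
genre  | a   
-------+-----
Sci-Fi | 6.45
Drama  | 6.75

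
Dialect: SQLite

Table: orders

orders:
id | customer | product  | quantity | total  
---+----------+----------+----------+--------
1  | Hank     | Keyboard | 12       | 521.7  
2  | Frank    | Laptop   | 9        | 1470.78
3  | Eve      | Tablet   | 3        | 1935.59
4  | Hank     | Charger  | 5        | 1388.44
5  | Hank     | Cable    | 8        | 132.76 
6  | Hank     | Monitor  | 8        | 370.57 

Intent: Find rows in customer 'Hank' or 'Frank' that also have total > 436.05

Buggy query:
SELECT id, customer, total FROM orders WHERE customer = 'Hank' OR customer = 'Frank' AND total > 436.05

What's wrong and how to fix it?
Bug: Without parentheses, AND is evaluated before OR, so the total filter only applies to the 'Frank' branch

Fix: Add parentheses around the OR so the AND applies to both alternatives

Corrected query:
SELECT id, customer, total FROM orders WHERE (customer = 'Hank' OR customer = 'Frank') AND total > 436.05

Result:
id | customer | total  
---+----------+--------
1  | Hank     | 521.7  
2  | Frank    | 1470.78
4  | Hank     | 1388.44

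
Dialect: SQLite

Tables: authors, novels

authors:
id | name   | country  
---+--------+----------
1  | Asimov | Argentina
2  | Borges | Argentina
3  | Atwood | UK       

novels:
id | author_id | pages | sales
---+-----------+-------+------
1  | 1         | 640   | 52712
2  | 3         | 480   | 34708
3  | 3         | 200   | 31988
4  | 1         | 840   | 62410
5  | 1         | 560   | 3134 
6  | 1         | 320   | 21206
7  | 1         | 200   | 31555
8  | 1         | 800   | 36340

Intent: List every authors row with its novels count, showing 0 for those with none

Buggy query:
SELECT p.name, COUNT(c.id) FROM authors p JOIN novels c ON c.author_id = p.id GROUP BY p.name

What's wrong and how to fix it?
Bug: An inner join excludes parents with zero children

Fix: Switch to LEFT JOIN to retain unmatched parent rows

Corrected query:
SELECT p.name, COUNT(c.id) FROM authors p LEFT JOIN novels c ON c.author_id = p.id GROUP BY p.name

Result:
name   | COUNT(c.id)
-------+------------
Asimov | 6          
Atwood | 2          
Borges | 0          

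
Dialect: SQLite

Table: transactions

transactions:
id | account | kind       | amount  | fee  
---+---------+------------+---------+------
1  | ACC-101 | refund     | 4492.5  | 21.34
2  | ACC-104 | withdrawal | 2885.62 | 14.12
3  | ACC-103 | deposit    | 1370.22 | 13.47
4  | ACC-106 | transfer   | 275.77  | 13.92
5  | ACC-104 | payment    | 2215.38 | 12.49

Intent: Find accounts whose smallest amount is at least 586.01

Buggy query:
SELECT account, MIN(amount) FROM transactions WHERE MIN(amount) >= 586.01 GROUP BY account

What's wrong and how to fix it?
Bug: Aggregates like MIN are computed per group after WHERE runs

Fix: Replace WHERE with HAVING after the GROUP BY

Corrected query:
SELECT account, MIN(amount) FROM transactions GROUP BY account HAVING MIN(amount) >= 586.01

Result:
account | MIN(amount)
--------+------------
ACC-101 | 4492.5     
ACC-103 | 1370.22    
ACC-104 | 2215.38    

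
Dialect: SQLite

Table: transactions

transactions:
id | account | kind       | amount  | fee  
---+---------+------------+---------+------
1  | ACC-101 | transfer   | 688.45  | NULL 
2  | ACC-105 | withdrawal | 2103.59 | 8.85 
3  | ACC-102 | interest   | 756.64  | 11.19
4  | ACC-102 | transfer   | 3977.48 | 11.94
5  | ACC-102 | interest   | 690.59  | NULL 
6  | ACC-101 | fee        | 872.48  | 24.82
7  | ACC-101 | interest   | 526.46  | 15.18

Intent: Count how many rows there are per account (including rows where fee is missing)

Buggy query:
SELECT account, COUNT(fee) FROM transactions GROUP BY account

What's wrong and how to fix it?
Bug: COUNT(column) counts non-NULL values only; rows with NULL fee aren't counted

Fix: Replace COUNT(fee) with COUNT(*)

Corrected query:
SELECT account, COUNT(*) FROM transactions GROUP BY account

Result:
account | COUNT(*)
--------+---------
ACC-101 | 3       
ACC-102 | 3       
ACC-105 | 1       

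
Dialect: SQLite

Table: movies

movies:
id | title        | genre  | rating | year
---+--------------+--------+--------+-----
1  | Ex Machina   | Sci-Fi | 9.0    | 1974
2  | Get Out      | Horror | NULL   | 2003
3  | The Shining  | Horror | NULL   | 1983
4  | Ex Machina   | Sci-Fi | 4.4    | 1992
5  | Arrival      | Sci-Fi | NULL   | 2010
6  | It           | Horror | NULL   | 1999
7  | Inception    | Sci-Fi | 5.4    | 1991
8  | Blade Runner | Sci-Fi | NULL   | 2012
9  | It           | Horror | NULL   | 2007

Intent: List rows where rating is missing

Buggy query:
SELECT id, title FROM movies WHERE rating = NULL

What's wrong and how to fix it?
Bug: Comparing to NULL with '=' never matches; NULL = NULL is unknown, not true

Fix: Replace '= NULL' with 'IS NULL'

Corrected query:
SELECT id, title FROM movies WHERE rating IS NULL

Result:
id | title       
---+-------------
2  | Get Out     
3  | The Shining 
5  | Arrival     
6  | It          
8  | Blade Runner
9  | It          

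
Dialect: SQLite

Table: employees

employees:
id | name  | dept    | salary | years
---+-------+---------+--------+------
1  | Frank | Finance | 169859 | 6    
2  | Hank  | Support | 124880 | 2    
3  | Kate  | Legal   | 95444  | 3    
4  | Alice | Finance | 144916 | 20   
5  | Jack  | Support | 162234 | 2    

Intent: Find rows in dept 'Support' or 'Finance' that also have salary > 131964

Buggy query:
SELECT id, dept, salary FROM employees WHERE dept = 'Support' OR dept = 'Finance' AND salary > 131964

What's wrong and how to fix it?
Bug: Without parentheses, AND is evaluated before OR, so the salary filter only applies to the 'Finance' branch

Fix: Add parentheses around the OR so the AND applies to both alternatives

Corrected query:
SELECT id, dept, salary FROM employees WHERE (dept = 'Support' OR dept = 'Finance') AND salary > 131964

Result:
id | dept    | salary
---+---------+-------
1  | Finance | 169859
4  | Finance | 144916
5  | Support | 162234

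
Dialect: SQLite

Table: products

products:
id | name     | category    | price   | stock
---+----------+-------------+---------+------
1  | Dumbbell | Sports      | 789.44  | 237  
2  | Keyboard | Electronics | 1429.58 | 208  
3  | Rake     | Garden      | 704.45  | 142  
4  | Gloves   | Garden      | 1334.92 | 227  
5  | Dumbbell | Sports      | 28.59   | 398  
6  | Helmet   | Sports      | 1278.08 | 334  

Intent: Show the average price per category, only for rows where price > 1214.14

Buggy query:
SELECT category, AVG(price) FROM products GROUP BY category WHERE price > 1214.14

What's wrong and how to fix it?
Bug: Row-level WHERE must come before GROUP BY in the clause order

Fix: Move the WHERE clause before GROUP BY

Corrected query:
SELECT category, AVG(price) FROM products WHERE price > 1214.14 GROUP BY category

Result:
category    | AVG(price)
------------+-----------
Electronics | 1429.58   
Garden      | 1334.92   
Sports      | 1278.08   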